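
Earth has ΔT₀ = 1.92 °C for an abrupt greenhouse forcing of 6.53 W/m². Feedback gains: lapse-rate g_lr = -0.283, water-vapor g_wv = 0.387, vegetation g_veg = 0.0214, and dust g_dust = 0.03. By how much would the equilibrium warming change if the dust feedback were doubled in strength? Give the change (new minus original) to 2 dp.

0.08 °C

Original: g = 0.1554, ΔT = 1.92/(1−0.1554) = 2.2733 °C.
With doubled dust: g' = 0.1854, ΔT' = 1.92/(1−0.1854) = 2.3570 °C.
Change = 2.3570 − 2.2733 = 0.08 °C.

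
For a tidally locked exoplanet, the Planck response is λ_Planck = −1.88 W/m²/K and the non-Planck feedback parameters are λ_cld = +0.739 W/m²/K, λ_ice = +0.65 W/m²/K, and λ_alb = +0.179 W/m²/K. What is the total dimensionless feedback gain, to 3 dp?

Convert to gains: g_cld = 0.739/1.88 = 0.3931; g_ice = 0.65/1.88 = 0.3457; g_alb = 0.179/1.88 = 0.09521.
Total gain g = 0.83401.

0.834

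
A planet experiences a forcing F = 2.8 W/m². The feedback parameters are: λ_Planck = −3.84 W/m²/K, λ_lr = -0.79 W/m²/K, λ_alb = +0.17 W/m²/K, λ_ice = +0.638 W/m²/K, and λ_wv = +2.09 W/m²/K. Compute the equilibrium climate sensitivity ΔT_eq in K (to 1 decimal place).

1.6 K

Net feedback parameter λ = (−3.84) + (-0.79) + (+0.17) + (+0.638) + (+2.09) = -1.732 W/m²/K.
ΔT = −F/λ = −2.8/(-1.732) = 1.6 K.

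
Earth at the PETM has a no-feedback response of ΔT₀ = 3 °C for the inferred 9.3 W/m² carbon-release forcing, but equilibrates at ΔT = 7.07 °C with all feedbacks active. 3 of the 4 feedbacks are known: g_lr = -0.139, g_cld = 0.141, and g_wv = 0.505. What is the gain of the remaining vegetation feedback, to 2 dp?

0.07

Amplification A = ΔT/ΔT₀ = 7.07/3 = 2.357.
Total gain g = 1 − 1/A = 1 − 1/2.357 = 0.5757.
Known gains sum to -0.139 + 0.141 + 0.505 = 0.507.
g_veg = 0.5757 − 0.507 = 0.07.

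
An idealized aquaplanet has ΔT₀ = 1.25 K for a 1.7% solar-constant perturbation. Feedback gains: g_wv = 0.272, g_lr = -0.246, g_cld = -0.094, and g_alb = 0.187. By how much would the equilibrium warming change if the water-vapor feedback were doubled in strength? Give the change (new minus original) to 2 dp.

Original: g = 0.119, ΔT = 1.25/(1−0.119) = 1.4188 K.
With doubled water-vapor: g' = 0.391, ΔT' = 1.25/(1−0.391) = 2.0525 K.
Change = 2.0525 − 1.4188 = 0.63 K.

0.63 K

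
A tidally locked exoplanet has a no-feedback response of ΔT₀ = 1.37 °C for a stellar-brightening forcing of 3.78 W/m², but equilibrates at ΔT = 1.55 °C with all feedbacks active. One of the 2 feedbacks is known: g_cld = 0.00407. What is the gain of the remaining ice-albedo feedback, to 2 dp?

0.11

Amplification A = ΔT/ΔT₀ = 1.55/1.37 = 1.131.
Total gain g = 1 − 1/A = 1 − 1/1.131 = 0.1158.
The known gain is 0.00407.
g_ice = 0.1158 − 0.00407 = 0.11.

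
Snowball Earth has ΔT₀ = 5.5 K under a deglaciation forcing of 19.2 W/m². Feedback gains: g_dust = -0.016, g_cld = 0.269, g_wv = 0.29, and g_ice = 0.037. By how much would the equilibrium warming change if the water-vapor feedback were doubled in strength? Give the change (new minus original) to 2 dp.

Original: g = 0.58, ΔT = 5.5/(1−0.58) = 13.0952 K.
With doubled water-vapor: g' = 0.87, ΔT' = 5.5/(1−0.87) = 42.3077 K.
Change = 42.3077 − 13.0952 = 29.21 K.

29.21 K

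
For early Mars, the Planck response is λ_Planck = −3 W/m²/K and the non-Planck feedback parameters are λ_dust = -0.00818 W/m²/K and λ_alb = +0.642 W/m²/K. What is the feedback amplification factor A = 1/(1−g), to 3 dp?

1.268

Convert to gains: g_dust = -0.00818/3 = -0.002727; g_alb = 0.642/3 = 0.214.
Total gain g = 0.211273.
A = 1/(1 − 0.211273) = 1.268.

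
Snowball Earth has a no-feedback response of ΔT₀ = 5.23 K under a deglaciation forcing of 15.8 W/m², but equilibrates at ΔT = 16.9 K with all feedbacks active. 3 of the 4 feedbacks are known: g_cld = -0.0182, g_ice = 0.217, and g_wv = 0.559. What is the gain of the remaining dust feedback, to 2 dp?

Amplification A = ΔT/ΔT₀ = 16.9/5.23 = 3.231.
Total gain g = 1 − 1/A = 1 − 1/3.231 = 0.6905.
Known gains sum to -0.0182 + 0.217 + 0.559 = 0.7578.
g_dust = 0.6905 − 0.7578 = -0.07.

-0.07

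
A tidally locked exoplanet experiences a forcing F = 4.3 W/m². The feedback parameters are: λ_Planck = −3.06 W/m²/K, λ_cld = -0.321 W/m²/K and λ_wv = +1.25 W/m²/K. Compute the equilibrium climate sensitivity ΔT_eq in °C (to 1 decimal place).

Net feedback parameter λ = (−3.06) + (-0.321) + (+1.25) = -2.131 W/m²/K.
ΔT = −F/λ = −4.3/(-2.131) = 2.0 °C.

2.0 °C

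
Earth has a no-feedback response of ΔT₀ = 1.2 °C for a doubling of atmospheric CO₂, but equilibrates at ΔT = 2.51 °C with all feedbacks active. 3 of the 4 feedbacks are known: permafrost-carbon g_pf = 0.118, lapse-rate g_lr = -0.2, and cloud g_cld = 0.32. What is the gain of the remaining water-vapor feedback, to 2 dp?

0.28

Amplification A = ΔT/ΔT₀ = 2.51/1.2 = 2.092.
Total gain g = 1 − 1/A = 1 − 1/2.092 = 0.522.
Known gains sum to 0.118 − 0.2 + 0.32 = 0.238.
g_wv = 0.522 − 0.238 = 0.28.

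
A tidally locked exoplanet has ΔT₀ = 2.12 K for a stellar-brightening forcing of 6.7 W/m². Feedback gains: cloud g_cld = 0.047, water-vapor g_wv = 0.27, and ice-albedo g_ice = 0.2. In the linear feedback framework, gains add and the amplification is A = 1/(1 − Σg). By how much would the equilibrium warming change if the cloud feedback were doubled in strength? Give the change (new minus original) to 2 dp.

Original: g = 0.517, ΔT = 2.12/(1−0.517) = 4.3892 K.
With doubled cloud: g' = 0.564, ΔT' = 2.12/(1−0.564) = 4.8624 K.
Change = 4.8624 − 4.3892 = 0.47 K.

0.47 K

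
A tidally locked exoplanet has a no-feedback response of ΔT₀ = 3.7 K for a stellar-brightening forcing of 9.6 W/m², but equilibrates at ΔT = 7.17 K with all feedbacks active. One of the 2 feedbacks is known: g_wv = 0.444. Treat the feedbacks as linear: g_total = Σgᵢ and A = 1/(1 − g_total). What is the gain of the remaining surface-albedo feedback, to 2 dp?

Amplification A = ΔT/ΔT₀ = 7.17/3.7 = 1.938.
Total gain g = 1 − 1/A = 1 − 1/1.938 = 0.484.
The known gain is 0.444.
g_alb = 0.484 − 0.444 = 0.04.

0.04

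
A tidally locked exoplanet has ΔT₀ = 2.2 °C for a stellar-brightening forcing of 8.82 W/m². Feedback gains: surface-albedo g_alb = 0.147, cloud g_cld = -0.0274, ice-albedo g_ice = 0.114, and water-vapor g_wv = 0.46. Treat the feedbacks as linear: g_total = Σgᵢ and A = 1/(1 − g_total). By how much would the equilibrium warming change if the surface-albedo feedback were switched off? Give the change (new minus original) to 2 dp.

-2.33 °C

Original: g = 0.6936, ΔT = 2.2/(1−0.6936) = 7.1802 °C.
Without surface-albedo: g' = 0.5466, ΔT' = 2.2/(1−0.5466) = 4.8522 °C.
Change = 4.8522 − 7.1802 = -2.33 °C.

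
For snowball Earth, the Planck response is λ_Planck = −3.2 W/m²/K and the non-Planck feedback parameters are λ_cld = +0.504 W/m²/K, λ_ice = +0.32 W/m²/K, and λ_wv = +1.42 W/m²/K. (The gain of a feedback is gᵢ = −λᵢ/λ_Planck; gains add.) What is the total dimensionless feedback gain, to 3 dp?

Convert to gains: g_cld = 0.504/3.2 = 0.1575; g_ice = 0.32/3.2 = 0.1; g_wv = 1.42/3.2 = 0.4437.
Total gain g = 0.7012.

0.701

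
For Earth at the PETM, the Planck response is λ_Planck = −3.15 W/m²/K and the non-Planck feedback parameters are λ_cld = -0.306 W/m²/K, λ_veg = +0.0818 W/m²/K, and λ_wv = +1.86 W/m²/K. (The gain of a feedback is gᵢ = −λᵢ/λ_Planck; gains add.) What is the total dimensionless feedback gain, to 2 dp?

0.52

Convert to gains: g_cld = -0.306/3.15 = -0.09714; g_veg = 0.0818/3.15 = 0.02597; g_wv = 1.86/3.15 = 0.5905.
Total gain g = 0.51933.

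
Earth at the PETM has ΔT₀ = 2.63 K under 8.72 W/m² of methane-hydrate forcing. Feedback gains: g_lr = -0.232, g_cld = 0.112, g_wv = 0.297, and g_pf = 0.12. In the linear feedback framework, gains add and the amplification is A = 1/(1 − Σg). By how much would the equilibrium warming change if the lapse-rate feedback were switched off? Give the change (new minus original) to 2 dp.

1.84 K

Original: g = 0.297, ΔT = 2.63/(1−0.297) = 3.7411 K.
Without lapse-rate: g' = 0.529, ΔT' = 2.63/(1−0.529) = 5.5839 K.
Change = 5.5839 − 3.7411 = 1.84 K.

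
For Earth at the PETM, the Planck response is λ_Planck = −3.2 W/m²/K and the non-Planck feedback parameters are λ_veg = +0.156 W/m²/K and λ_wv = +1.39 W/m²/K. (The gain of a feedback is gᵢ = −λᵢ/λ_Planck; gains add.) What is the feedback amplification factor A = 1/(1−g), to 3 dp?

Convert to gains: g_veg = 0.156/3.2 = 0.04875; g_wv = 1.39/3.2 = 0.4344.
Total gain g = 0.48315.
A = 1/(1 − 0.48315) = 1.935.

1.935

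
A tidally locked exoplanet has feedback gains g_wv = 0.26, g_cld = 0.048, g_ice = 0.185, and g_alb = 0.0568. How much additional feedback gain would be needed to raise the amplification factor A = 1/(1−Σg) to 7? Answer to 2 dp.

0.31

Current total gain = 0.5498.
Target gain for A = 7: g* = 1 − 1/7 = 0.8571.
Additional gain needed = 0.8571 − 0.5498 = 0.31.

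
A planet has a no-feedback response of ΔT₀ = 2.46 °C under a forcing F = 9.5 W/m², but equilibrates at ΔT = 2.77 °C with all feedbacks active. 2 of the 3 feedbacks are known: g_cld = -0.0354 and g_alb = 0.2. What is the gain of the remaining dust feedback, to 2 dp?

Amplification A = ΔT/ΔT₀ = 2.77/2.46 = 1.126.
Total gain g = 1 − 1/A = 1 − 1/1.126 = 0.1119.
Known gains sum to -0.0354 + 0.2 = 0.1646.
g_dust = 0.1119 − 0.1646 = -0.05.

-0.05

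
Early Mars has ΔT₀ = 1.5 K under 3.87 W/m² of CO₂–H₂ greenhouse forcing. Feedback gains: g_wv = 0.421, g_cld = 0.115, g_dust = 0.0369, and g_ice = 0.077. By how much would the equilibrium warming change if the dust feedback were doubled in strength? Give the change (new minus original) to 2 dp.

0.50 K

Original: g = 0.6499, ΔT = 1.5/(1−0.6499) = 4.2845 K.
With doubled dust: g' = 0.6868, ΔT' = 1.5/(1−0.6868) = 4.7893 K.
Change = 4.7893 − 4.2845 = 0.50 K.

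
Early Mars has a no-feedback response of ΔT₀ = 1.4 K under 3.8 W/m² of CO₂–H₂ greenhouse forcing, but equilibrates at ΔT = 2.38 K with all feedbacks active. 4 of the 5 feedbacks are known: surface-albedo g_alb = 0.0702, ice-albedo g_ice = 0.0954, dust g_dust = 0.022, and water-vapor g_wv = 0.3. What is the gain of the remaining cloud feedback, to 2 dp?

Amplification A = ΔT/ΔT₀ = 2.38/1.4 = 1.7.
Total gain g = 1 − 1/A = 1 − 1/1.7 = 0.4118.
Known gains sum to 0.0702 + 0.0954 + 0.022 + 0.3 = 0.4876.
g_cld = 0.4118 − 0.4876 = -0.08.

-0.08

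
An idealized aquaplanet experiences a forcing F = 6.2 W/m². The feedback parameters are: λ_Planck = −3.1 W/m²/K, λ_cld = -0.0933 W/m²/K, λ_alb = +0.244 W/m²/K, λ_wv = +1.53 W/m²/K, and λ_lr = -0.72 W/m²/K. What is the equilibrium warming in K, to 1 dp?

2.9 K

Net feedback parameter λ = (−3.1) + (-0.0933) + (+0.244) + (+1.53) + (-0.72) = -2.1393 W/m²/K.
ΔT = −F/λ = −6.2/(-2.1393) = 2.9 K.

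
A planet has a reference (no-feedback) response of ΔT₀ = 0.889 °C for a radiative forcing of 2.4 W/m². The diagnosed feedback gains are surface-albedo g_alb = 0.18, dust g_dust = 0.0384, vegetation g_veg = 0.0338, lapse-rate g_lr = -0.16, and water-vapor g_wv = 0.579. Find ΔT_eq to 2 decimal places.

2.70 °C

Total gain g = 0.18 + 0.0384 + 0.0338 − 0.16 + 0.579 = 0.6712.
Amplification A = 1/(1 − 0.6712) = 3.041.
ΔT = 0.889 × 3.041 = 2.70 °C.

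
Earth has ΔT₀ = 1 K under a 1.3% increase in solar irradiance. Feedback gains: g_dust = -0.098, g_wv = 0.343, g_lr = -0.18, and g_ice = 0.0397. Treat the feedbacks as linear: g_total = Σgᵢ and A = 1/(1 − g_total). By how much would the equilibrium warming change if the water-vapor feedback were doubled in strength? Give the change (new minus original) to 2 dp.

0.69 K

Original: g = 0.1047, ΔT = 1/(1−0.1047) = 1.1169 K.
With doubled water-vapor: g' = 0.4477, ΔT' = 1/(1−0.4477) = 1.8106 K.
Change = 1.8106 − 1.1169 = 0.69 K.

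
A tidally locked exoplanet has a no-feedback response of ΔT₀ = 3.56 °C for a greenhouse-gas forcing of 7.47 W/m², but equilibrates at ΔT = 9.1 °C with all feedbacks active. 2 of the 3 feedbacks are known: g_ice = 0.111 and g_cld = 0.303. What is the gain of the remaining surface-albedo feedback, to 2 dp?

0.19

Amplification A = ΔT/ΔT₀ = 9.1/3.56 = 2.556.
Total gain g = 1 − 1/A = 1 − 1/2.556 = 0.6088.
Known gains sum to 0.111 + 0.303 = 0.414.
g_alb = 0.6088 − 0.414 = 0.19.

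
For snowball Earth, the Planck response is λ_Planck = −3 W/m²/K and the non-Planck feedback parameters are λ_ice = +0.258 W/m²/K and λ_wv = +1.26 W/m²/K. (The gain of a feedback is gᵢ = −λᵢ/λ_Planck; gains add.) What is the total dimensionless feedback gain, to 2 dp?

Convert to gains: g_ice = 0.258/3 = 0.086; g_wv = 1.26/3 = 0.42.
Total gain g = 0.506.

0.51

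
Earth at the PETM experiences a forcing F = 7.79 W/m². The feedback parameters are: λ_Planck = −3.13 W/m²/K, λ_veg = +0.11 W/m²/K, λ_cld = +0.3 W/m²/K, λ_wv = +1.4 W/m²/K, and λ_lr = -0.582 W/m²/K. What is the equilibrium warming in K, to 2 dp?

4.10 K

Net feedback parameter λ = (−3.13) + (+0.11) + (+0.3) + (+1.4) + (-0.582) = -1.902 W/m²/K.
ΔT = −F/λ = −7.79/(-1.902) = 4.10 K.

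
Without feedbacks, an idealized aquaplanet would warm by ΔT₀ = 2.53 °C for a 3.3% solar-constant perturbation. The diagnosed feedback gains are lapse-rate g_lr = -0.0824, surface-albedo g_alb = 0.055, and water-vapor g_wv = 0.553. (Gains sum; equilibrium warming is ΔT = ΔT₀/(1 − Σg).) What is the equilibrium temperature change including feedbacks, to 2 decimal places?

Total gain g = -0.0824 + 0.055 + 0.553 = 0.5256.
Amplification A = 1/(1 − 0.5256) = 2.108.
ΔT = 2.53 × 2.108 = 5.33 °C.

5.33 °C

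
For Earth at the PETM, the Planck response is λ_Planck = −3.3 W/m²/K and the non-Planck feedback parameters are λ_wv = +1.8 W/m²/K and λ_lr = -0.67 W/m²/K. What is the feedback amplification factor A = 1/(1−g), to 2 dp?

1.52

Convert to gains: g_wv = 1.8/3.3 = 0.5455; g_lr = -0.67/3.3 = -0.203.
Total gain g = 0.3425.
A = 1/(1 − 0.3425) = 1.52.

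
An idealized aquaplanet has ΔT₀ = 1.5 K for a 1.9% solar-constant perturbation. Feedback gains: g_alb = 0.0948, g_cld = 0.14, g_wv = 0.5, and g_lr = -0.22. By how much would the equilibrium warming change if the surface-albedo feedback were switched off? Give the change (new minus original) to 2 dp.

-0.51 K

Original: g = 0.5148, ΔT = 1.5/(1−0.5148) = 3.0915 K.
Without surface-albedo: g' = 0.42, ΔT' = 1.5/(1−0.42) = 2.5862 K.
Change = 2.5862 − 3.0915 = -0.51 K.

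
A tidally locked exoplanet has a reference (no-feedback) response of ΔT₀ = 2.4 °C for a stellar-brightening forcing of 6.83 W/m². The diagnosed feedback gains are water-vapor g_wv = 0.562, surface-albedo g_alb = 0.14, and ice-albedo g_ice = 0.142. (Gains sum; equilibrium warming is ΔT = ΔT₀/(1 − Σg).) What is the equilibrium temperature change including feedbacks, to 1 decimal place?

Total gain g = 0.562 + 0.14 + 0.142 = 0.844.
Amplification A = 1/(1 − 0.844) = 6.41.
ΔT = 2.4 × 6.41 = 15.4 °C.

15.4 °C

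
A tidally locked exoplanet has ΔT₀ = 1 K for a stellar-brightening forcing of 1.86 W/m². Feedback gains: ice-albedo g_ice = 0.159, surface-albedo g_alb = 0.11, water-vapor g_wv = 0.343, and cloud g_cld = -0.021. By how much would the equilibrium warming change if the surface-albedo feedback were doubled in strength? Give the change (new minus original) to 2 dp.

0.90 K

Original: g = 0.591, ΔT = 1/(1−0.591) = 2.4450 K.
With doubled surface-albedo: g' = 0.701, ΔT' = 1/(1−0.701) = 3.3445 K.
Change = 3.3445 − 2.4450 = 0.90 K.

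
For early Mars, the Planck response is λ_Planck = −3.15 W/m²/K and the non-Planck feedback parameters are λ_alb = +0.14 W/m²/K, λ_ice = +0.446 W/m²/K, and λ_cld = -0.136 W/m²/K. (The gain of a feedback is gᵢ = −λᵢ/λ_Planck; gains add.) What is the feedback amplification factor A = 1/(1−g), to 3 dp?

Convert to gains: g_alb = 0.14/3.15 = 0.04444; g_ice = 0.446/3.15 = 0.1416; g_cld = -0.136/3.15 = -0.04317.
Total gain g = 0.14287.
A = 1/(1 − 0.14287) = 1.167.

1.167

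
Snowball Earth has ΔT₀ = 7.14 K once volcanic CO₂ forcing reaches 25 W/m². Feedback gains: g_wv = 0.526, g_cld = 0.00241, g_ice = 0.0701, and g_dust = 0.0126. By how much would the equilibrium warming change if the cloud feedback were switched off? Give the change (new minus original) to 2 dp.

Original: g = 0.61111, ΔT = 7.14/(1−0.61111) = 18.3599 K.
Without cloud: g' = 0.6087, ΔT' = 7.14/(1−0.6087) = 18.2469 K.
Change = 18.2469 − 18.3599 = -0.11 K.

-0.11 K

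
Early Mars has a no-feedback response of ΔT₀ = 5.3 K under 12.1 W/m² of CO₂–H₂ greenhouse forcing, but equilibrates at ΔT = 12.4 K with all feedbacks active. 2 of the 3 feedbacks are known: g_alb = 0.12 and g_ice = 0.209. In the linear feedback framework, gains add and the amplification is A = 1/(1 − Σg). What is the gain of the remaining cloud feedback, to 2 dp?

0.24

Amplification A = ΔT/ΔT₀ = 12.4/5.3 = 2.34.
Total gain g = 1 − 1/A = 1 − 1/2.34 = 0.5726.
Known gains sum to 0.12 + 0.209 = 0.329.
g_cld = 0.5726 − 0.329 = 0.24.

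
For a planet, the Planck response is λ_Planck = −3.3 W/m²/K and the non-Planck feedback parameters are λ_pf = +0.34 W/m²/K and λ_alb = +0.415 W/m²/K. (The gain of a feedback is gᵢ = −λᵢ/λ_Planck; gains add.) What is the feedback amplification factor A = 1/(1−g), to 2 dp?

1.30

Convert to gains: g_pf = 0.34/3.3 = 0.103; g_alb = 0.415/3.3 = 0.1258.
Total gain g = 0.2288.
A = 1/(1 − 0.2288) = 1.30.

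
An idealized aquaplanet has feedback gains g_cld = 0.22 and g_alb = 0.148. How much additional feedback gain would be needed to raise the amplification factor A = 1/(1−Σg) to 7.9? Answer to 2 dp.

Current total gain = 0.368.
Target gain for A = 7.9: g* = 1 − 1/7.9 = 0.8734.
Additional gain needed = 0.8734 − 0.368 = 0.51.

0.51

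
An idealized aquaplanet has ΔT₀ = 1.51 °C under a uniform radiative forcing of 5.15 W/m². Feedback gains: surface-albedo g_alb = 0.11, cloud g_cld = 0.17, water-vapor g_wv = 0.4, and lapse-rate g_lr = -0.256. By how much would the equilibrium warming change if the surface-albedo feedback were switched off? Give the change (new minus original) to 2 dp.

Original: g = 0.424, ΔT = 1.51/(1−0.424) = 2.6215 °C.
Without surface-albedo: g' = 0.314, ΔT' = 1.51/(1−0.314) = 2.2012 °C.
Change = 2.2012 − 2.6215 = -0.42 °C.

-0.42 °C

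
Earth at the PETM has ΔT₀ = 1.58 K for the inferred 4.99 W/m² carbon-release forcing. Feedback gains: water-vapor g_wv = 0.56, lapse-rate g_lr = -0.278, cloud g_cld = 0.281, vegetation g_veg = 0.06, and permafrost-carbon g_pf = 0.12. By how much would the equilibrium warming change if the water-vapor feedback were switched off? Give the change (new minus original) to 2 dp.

Original: g = 0.743, ΔT = 1.58/(1−0.743) = 6.1479 K.
Without water-vapor: g' = 0.183, ΔT' = 1.58/(1−0.183) = 1.9339 K.
Change = 1.9339 − 6.1479 = -4.21 K.

-4.21 K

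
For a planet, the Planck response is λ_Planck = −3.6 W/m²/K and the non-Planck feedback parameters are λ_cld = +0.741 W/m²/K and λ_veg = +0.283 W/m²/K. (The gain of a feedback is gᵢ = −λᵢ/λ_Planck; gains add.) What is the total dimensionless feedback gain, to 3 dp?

Convert to gains: g_cld = 0.741/3.6 = 0.2058; g_veg = 0.283/3.6 = 0.07861.
Total gain g = 0.28441.

0.284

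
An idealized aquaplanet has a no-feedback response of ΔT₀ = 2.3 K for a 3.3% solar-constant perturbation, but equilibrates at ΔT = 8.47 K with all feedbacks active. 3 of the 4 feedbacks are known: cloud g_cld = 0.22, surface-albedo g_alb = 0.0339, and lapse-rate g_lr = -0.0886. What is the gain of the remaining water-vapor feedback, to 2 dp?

Amplification A = ΔT/ΔT₀ = 8.47/2.3 = 3.683.
Total gain g = 1 − 1/A = 1 − 1/3.683 = 0.7285.
Known gains sum to 0.22 + 0.0339 − 0.0886 = 0.1653.
g_wv = 0.7285 − 0.1653 = 0.56.

0.56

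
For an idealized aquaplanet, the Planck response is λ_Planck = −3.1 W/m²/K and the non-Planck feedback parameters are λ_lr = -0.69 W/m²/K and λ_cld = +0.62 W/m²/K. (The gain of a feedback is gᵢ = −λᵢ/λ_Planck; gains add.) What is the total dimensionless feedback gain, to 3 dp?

-0.023

Convert to gains: g_lr = -0.69/3.1 = -0.2226; g_cld = 0.62/3.1 = 0.2.
Total gain g = -0.0226.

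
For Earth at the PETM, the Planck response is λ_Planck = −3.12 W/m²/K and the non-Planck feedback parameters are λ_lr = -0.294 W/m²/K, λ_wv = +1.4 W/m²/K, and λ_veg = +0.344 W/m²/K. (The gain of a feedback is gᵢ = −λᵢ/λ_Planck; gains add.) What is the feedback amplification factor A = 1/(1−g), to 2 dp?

1.87

Convert to gains: g_lr = -0.294/3.12 = -0.09423; g_wv = 1.4/3.12 = 0.4487; g_veg = 0.344/3.12 = 0.1103.
Total gain g = 0.46477.
A = 1/(1 − 0.46477) = 1.87.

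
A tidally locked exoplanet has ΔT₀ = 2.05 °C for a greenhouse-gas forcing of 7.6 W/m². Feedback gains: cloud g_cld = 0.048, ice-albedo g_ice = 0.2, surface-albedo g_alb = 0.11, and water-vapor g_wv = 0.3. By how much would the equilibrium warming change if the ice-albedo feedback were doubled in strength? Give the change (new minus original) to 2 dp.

Original: g = 0.658, ΔT = 2.05/(1−0.658) = 5.9942 °C.
With doubled ice-albedo: g' = 0.858, ΔT' = 2.05/(1−0.858) = 14.4366 °C.
Change = 14.4366 − 5.9942 = 8.44 °C.

8.44 °C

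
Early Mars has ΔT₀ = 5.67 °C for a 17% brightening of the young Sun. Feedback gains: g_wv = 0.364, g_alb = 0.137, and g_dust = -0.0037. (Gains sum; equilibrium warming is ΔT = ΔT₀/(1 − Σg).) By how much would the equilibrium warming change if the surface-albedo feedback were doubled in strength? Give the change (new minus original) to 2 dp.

Original: g = 0.4973, ΔT = 5.67/(1−0.4973) = 11.2791 °C.
With doubled surface-albedo: g' = 0.6343, ΔT' = 5.67/(1−0.6343) = 15.5045 °C.
Change = 15.5045 − 11.2791 = 4.23 °C.

4.23 °C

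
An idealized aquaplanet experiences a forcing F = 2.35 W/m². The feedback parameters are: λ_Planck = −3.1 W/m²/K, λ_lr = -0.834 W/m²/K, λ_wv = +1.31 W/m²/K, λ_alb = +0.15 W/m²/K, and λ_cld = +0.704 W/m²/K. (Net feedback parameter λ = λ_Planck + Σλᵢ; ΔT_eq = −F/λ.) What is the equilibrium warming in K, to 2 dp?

Net feedback parameter λ = (−3.1) + (-0.834) + (+1.31) + (+0.15) + (+0.704) = -1.77 W/m²/K.
ΔT = −F/λ = −2.35/(-1.77) = 1.33 K.

1.33 K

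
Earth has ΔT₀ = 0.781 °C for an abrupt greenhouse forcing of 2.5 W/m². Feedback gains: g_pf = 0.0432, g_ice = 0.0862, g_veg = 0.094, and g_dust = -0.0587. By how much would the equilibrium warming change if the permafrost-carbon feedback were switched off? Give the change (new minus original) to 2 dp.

-0.05 °C

Original: g = 0.1647, ΔT = 0.781/(1−0.1647) = 0.9350 °C.
Without permafrost-carbon: g' = 0.1215, ΔT' = 0.781/(1−0.1215) = 0.8890 °C.
Change = 0.8890 − 0.9350 = -0.05 °C.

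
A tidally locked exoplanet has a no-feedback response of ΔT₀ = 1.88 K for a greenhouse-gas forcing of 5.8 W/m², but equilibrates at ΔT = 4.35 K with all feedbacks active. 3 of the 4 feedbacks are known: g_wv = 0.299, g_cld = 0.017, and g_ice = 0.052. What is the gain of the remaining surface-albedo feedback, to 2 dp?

Amplification A = ΔT/ΔT₀ = 4.35/1.88 = 2.314.
Total gain g = 1 − 1/A = 1 − 1/2.314 = 0.5678.
Known gains sum to 0.299 + 0.017 + 0.052 = 0.368.
g_alb = 0.5678 − 0.368 = 0.20.

0.20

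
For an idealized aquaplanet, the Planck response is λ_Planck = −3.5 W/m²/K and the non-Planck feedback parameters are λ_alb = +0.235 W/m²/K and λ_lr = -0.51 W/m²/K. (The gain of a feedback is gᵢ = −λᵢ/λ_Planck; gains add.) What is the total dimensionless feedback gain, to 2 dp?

Convert to gains: g_alb = 0.235/3.5 = 0.06714; g_lr = -0.51/3.5 = -0.1457.
Total gain g = -0.07856.

-0.08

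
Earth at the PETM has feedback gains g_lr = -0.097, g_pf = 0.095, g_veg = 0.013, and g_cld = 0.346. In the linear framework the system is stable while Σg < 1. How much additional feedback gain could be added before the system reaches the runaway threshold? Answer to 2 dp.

Current total gain = -0.097 + 0.095 + 0.013 + 0.346 = 0.357.
Margin to runaway = 1 − 0.357 = 0.64.

0.64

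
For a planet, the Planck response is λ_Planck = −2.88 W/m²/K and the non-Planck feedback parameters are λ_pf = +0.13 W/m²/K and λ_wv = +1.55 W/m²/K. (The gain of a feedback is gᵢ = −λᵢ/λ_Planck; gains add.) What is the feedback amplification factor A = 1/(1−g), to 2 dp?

Convert to gains: g_pf = 0.13/2.88 = 0.04514; g_wv = 1.55/2.88 = 0.5382.
Total gain g = 0.58334.
A = 1/(1 − 0.58334) = 2.40.

2.40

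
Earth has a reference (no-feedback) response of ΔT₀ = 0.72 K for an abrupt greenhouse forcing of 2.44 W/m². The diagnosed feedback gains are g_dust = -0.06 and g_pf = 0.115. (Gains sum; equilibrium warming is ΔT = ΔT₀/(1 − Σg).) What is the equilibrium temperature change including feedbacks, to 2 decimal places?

0.76 K

Total gain g = -0.06 + 0.115 = 0.055.
Amplification A = 1/(1 − 0.055) = 1.058.
ΔT = 0.72 × 1.058 = 0.76 K.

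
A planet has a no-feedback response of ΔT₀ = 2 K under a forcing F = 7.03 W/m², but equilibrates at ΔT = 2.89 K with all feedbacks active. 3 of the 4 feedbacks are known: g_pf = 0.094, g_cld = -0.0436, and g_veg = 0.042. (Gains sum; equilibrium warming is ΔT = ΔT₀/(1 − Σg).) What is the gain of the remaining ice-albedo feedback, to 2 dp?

Amplification A = ΔT/ΔT₀ = 2.89/2 = 1.445.
Total gain g = 1 − 1/A = 1 − 1/1.445 = 0.308.
Known gains sum to 0.094 − 0.0436 + 0.042 = 0.0924.
g_ice = 0.308 − 0.0924 = 0.22.

0.22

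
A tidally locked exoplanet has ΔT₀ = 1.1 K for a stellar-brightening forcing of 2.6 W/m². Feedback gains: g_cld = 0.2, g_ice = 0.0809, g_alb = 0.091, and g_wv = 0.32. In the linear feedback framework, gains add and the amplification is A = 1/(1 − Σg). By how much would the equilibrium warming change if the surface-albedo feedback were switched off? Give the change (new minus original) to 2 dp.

-0.81 K

Original: g = 0.6919, ΔT = 1.1/(1−0.6919) = 3.5703 K.
Without surface-albedo: g' = 0.6009, ΔT' = 1.1/(1−0.6009) = 2.7562 K.
Change = 2.7562 − 3.5703 = -0.81 K.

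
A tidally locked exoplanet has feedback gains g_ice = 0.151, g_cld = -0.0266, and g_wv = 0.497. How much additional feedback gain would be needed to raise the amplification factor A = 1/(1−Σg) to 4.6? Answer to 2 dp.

Current total gain = 0.6214.
Target gain for A = 4.6: g* = 1 − 1/4.6 = 0.7826.
Additional gain needed = 0.7826 − 0.6214 = 0.16.

0.16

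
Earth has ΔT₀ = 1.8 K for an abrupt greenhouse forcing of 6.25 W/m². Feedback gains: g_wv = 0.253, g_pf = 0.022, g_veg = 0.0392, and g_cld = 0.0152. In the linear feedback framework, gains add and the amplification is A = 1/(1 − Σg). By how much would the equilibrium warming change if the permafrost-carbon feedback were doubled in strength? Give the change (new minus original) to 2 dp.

0.09 K

Original: g = 0.3294, ΔT = 1.8/(1−0.3294) = 2.6842 K.
With doubled permafrost-carbon: g' = 0.3514, ΔT' = 1.8/(1−0.3514) = 2.7752 K.
Change = 2.7752 − 2.6842 = 0.09 K.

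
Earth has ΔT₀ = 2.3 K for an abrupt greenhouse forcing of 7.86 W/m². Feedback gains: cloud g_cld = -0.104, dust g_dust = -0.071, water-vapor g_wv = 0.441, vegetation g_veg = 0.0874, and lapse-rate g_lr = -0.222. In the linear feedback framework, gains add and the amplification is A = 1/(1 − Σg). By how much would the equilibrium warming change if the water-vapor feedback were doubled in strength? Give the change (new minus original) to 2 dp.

2.73 K

Original: g = 0.1314, ΔT = 2.3/(1−0.1314) = 2.6479 K.
With doubled water-vapor: g' = 0.5724, ΔT' = 2.3/(1−0.5724) = 5.3789 K.
Change = 5.3789 − 2.6479 = 2.73 K.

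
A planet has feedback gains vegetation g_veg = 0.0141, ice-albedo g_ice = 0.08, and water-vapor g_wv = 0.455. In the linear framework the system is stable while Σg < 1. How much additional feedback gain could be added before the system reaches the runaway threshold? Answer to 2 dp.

Current total gain = 0.0141 + 0.08 + 0.455 = 0.5491.
Margin to runaway = 1 − 0.5491 = 0.45.

0.45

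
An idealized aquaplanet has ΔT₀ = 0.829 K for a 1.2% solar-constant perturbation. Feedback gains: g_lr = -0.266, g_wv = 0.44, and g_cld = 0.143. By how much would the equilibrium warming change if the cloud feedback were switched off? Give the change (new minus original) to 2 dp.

-0.21 K

Original: g = 0.317, ΔT = 0.829/(1−0.317) = 1.2138 K.
Without cloud: g' = 0.174, ΔT' = 0.829/(1−0.174) = 1.0036 K.
Change = 1.0036 − 1.2138 = -0.21 K.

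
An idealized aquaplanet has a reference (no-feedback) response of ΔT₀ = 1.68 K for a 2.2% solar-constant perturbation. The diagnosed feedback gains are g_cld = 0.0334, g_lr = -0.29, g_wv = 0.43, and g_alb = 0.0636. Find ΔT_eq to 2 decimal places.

2.20 K

Total gain g = 0.0334 − 0.29 + 0.43 + 0.0636 = 0.237.
Amplification A = 1/(1 − 0.237) = 1.311.
ΔT = 1.68 × 1.311 = 2.20 K.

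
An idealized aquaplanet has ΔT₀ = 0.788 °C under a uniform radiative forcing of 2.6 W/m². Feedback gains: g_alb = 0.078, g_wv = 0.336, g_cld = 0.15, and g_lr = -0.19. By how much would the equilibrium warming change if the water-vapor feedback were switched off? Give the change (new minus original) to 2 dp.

-0.44 °C

Original: g = 0.374, ΔT = 0.788/(1−0.374) = 1.2588 °C.
Without water-vapor: g' = 0.038, ΔT' = 0.788/(1−0.038) = 0.8191 °C.
Change = 0.8191 − 1.2588 = -0.44 °C.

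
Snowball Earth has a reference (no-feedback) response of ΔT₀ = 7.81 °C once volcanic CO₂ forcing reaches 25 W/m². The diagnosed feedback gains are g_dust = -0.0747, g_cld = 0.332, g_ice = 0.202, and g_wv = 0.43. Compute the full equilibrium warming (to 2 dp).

Total gain g = -0.0747 + 0.332 + 0.202 + 0.43 = 0.8893.
Amplification A = 1/(1 − 0.8893) = 9.033.
ΔT = 7.81 × 9.033 = 70.55 °C.

70.55 °C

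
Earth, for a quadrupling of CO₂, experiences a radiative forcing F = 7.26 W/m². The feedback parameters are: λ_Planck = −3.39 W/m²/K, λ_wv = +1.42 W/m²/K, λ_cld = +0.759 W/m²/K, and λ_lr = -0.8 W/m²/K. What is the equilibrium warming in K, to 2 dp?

3.61 K

Net feedback parameter λ = (−3.39) + (+1.42) + (+0.759) + (-0.8) = -2.011 W/m²/K.
ΔT = −F/λ = −7.26/(-2.011) = 3.61 K.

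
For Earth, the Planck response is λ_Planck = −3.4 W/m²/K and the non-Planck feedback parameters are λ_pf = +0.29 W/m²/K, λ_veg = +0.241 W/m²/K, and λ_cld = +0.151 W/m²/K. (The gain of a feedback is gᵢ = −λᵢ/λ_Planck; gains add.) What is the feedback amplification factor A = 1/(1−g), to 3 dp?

1.251

Convert to gains: g_pf = 0.29/3.4 = 0.08529; g_veg = 0.241/3.4 = 0.07088; g_cld = 0.151/3.4 = 0.04441.
Total gain g = 0.20058.
A = 1/(1 − 0.20058) = 1.251.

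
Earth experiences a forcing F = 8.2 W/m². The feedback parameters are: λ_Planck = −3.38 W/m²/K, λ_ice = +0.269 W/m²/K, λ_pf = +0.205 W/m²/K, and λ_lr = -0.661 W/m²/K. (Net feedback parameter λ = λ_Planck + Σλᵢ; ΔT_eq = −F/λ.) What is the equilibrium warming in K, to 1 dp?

Net feedback parameter λ = (−3.38) + (+0.269) + (+0.205) + (-0.661) = -3.567 W/m²/K.
ΔT = −F/λ = −8.2/(-3.567) = 2.3 K.

2.3 K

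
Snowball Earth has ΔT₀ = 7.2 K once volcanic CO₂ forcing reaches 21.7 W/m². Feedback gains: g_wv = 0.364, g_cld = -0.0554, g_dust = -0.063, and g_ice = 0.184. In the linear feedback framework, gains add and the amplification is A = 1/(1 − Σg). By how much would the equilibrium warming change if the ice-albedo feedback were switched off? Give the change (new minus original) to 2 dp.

-3.08 K

Original: g = 0.4296, ΔT = 7.2/(1−0.4296) = 12.6227 K.
Without ice-albedo: g' = 0.2456, ΔT' = 7.2/(1−0.2456) = 9.5440 K.
Change = 9.5440 − 12.6227 = -3.08 K.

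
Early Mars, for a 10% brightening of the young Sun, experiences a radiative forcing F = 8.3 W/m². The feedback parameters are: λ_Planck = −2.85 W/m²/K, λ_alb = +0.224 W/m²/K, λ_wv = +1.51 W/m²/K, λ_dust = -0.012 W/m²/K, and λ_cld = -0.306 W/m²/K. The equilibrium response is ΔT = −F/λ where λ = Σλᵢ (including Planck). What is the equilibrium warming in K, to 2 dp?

5.79 K

Net feedback parameter λ = (−2.85) + (+0.224) + (+1.51) + (-0.012) + (-0.306) = -1.434 W/m²/K.
ΔT = −F/λ = −8.3/(-1.434) = 5.79 K.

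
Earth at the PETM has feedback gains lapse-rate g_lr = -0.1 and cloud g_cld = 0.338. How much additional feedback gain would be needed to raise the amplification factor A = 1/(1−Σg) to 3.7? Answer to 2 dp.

Current total gain = 0.238.
Target gain for A = 3.7: g* = 1 − 1/3.7 = 0.7297.
Additional gain needed = 0.7297 − 0.238 = 0.49.

0.49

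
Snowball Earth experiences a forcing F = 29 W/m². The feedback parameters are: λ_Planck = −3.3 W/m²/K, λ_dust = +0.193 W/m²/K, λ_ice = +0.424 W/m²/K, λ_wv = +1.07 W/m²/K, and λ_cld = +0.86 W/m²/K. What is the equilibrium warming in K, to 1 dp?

38.5 K

Net feedback parameter λ = (−3.3) + (+0.193) + (+0.424) + (+1.07) + (+0.86) = -0.753 W/m²/K.
ΔT = −F/λ = −29/(-0.753) = 38.5 K.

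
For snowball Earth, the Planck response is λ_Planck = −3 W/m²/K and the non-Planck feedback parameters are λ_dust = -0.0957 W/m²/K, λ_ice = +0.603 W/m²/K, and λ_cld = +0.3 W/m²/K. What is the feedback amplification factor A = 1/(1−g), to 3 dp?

Convert to gains: g_dust = -0.0957/3 = -0.0319; g_ice = 0.603/3 = 0.201; g_cld = 0.3/3 = 0.1.
Total gain g = 0.2691.
A = 1/(1 − 0.2691) = 1.368.

1.368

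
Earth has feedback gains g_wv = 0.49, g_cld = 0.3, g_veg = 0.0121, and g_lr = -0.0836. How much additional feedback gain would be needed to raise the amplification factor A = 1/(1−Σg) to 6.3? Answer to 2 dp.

0.12

Current total gain = 0.7185.
Target gain for A = 6.3: g* = 1 − 1/6.3 = 0.8413.
Additional gain needed = 0.8413 − 0.7185 = 0.12.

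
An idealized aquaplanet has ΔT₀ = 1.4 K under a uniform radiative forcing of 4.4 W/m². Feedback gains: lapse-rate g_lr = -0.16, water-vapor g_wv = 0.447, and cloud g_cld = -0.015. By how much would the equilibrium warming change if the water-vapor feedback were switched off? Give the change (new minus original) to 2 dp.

Original: g = 0.272, ΔT = 1.4/(1−0.272) = 1.9231 K.
Without water-vapor: g' = -0.175, ΔT' = 1.4/(1+0.175) = 1.1915 K.
Change = 1.1915 − 1.9231 = -0.73 K.

-0.73 K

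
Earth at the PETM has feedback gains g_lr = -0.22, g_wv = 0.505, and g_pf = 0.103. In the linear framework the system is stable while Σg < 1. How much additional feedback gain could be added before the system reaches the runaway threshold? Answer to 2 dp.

0.61

Current total gain = -0.22 + 0.505 + 0.103 = 0.388.
Margin to runaway = 1 − 0.388 = 0.61.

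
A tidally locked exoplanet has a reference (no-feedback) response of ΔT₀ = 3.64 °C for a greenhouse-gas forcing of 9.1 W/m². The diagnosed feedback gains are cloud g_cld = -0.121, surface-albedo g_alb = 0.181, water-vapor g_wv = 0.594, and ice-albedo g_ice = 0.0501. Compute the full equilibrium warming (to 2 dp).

12.30 °C

Total gain g = -0.121 + 0.181 + 0.594 + 0.0501 = 0.7041.
Amplification A = 1/(1 − 0.7041) = 3.38.
ΔT = 3.64 × 3.38 = 12.30 °C.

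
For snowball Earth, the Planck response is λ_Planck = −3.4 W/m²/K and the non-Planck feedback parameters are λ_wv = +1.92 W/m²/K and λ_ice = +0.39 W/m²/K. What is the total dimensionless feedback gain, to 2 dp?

Convert to gains: g_wv = 1.92/3.4 = 0.5647; g_ice = 0.39/3.4 = 0.1147.
Total gain g = 0.6794.

0.68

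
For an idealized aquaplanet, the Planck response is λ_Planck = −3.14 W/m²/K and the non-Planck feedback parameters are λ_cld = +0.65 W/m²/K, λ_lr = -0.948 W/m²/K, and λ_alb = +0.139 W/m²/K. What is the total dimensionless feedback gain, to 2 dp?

-0.05

Convert to gains: g_cld = 0.65/3.14 = 0.207; g_lr = -0.948/3.14 = -0.3019; g_alb = 0.139/3.14 = 0.04427.
Total gain g = -0.05063.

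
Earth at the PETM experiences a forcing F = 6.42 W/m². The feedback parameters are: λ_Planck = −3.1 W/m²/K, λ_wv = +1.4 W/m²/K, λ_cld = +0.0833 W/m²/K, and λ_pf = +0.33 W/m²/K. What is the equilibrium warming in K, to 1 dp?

5.0 K

Net feedback parameter λ = (−3.1) + (+1.4) + (+0.0833) + (+0.33) = -1.2867 W/m²/K.
ΔT = −F/λ = −6.42/(-1.2867) = 5.0 K.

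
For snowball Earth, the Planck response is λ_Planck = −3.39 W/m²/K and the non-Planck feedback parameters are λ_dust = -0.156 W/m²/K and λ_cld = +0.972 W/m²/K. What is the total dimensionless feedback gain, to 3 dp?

Convert to gains: g_dust = -0.156/3.39 = -0.04602; g_cld = 0.972/3.39 = 0.2867.
Total gain g = 0.24068.

0.241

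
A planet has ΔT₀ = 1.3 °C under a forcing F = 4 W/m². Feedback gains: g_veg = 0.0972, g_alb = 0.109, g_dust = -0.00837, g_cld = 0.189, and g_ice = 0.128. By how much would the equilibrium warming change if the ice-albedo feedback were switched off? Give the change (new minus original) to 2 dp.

-0.56 °C

Original: g = 0.51483, ΔT = 1.3/(1−0.51483) = 2.6795 °C.
Without ice-albedo: g' = 0.38683, ΔT' = 1.3/(1−0.38683) = 2.1201 °C.
Change = 2.1201 − 2.6795 = -0.56 °C.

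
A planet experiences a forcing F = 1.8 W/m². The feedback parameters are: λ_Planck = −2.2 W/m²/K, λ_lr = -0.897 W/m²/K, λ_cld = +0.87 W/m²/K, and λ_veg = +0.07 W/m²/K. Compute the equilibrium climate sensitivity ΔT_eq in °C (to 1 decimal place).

0.8 °C

Net feedback parameter λ = (−2.2) + (-0.897) + (+0.87) + (+0.07) = -2.157 W/m²/K.
ΔT = −F/λ = −1.8/(-2.157) = 0.8 °C.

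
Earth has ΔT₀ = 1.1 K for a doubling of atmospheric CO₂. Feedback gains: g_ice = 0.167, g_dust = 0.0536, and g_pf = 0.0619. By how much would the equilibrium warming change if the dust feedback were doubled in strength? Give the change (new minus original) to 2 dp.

Original: g = 0.2825, ΔT = 1.1/(1−0.2825) = 1.5331 K.
With doubled dust: g' = 0.3361, ΔT' = 1.1/(1−0.3361) = 1.6569 K.
Change = 1.6569 − 1.5331 = 0.12 K.

0.12 K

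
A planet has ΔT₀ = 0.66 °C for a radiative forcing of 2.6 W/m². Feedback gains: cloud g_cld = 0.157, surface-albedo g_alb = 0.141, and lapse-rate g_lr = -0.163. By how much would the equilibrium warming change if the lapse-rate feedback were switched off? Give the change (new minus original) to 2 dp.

0.18 °C

Original: g = 0.135, ΔT = 0.66/(1−0.135) = 0.7630 °C.
Without lapse-rate: g' = 0.298, ΔT' = 0.66/(1−0.298) = 0.9402 °C.
Change = 0.9402 − 0.7630 = 0.18 °C.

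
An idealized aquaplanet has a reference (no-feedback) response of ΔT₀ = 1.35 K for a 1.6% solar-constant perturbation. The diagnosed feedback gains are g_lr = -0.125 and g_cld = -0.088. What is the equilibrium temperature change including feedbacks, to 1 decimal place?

1.1 K

Total gain g = -0.125 − 0.088 = -0.213.
Amplification A = 1/(1 + 0.213) = 0.8244.
ΔT = 1.35 × 0.8244 = 1.1 K.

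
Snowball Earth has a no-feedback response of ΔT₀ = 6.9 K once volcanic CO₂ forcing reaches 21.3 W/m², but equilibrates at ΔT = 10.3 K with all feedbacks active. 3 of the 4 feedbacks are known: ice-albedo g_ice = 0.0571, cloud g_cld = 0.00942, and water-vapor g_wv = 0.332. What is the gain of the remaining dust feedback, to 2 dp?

-0.07

Amplification A = ΔT/ΔT₀ = 10.3/6.9 = 1.493.
Total gain g = 1 − 1/A = 1 − 1/1.493 = 0.3302.
Known gains sum to 0.0571 + 0.00942 + 0.332 = 0.39852.
g_dust = 0.3302 − 0.39852 = -0.07.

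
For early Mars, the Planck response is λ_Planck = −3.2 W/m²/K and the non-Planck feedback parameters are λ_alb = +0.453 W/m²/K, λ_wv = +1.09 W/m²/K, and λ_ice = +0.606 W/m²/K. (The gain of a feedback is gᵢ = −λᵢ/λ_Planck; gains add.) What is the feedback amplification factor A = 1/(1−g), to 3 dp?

3.045

Convert to gains: g_alb = 0.453/3.2 = 0.1416; g_wv = 1.09/3.2 = 0.3406; g_ice = 0.606/3.2 = 0.1894.
Total gain g = 0.6716.
A = 1/(1 − 0.6716) = 3.045.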